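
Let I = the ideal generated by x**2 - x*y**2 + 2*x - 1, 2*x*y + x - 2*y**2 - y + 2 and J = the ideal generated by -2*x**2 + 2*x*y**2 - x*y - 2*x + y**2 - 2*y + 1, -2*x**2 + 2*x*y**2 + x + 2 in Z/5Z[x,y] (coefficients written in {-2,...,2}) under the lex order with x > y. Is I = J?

Two ideals are equal iff their reduced Gröbner bases coincide (the reduced basis is unique for a fixed ordering).
Buchberger on the first generating set:
f_1 = x**2 - x*y**2 + 2*x - 1, LT = x**2.
f_2 = 2*x*y + x - 2*y**2 - y + 2, LT = x*y.

S(f_1,f_2): lcm = x**2*y. S = 2*x**2 - x*y**3 + x*y**2 - x - y.
  leading term x**2: subtract (2)·f_1 from 2*x**2 - x*y**3 + x*y**2 - x - y → -x*y**3 - 2*x*y**2 - y + 2
  leading term x*y**3: subtract (2*y**2)·f_2 from -x*y**3 - 2*x*y**2 - y + 2 → x*y**2 - y**4 + 2*y**3 + y**2 - y + 2
  leading term x*y**2: subtract (-2*y)·f_2 from x*y**2 - y**4 + 2*y**3 + y**2 - y + 2 → 2*x*y - y**4 - 2*y**3 - y**2 - 2*y + 2
  leading term x*y: subtract (1)·f_2 from 2*x*y - y**4 - 2*y**3 - y**2 - 2*y + 2 → -x - y**4 - 2*y**3 + y**2 - y
  leading term x: no divisor's leading term divides it; move -x to the remainder.
  leading term y**4: no divisor's leading term divides it; move -y**4 to the remainder.
  leading term y**3: no divisor's leading term divides it; move -2*y**3 to the remainder.
  leading term y**2: no divisor's leading term divides it; move y**2 to the remainder.
  leading term y: no divisor's leading term divides it; move -y to the remainder.
  remainder -x - y**4 - 2*y**3 + y**2 - y ≠ 0; add g_3 = -x - y**4 - 2*y**3 + y**2 - y to the basis.

S(f_1,g_3): lcm = x**2. S = -x*y**4 - 2*x*y**3 - x*y + 2*x - 1.
  leading term x*y**4: subtract (2*y**3)·f_2 from -x*y**4 - 2*x*y**3 - x*y + 2*x - 1 → x*y**3 - x*y + 2*x - y**5 + 2*y**4 + y**3 - 1
  leading term x*y**3: subtract (-2*y**2)·f_2 from x*y**3 - x*y + 2*x - y**5 + 2*y**4 + y**3 - 1 → 2*x*y**2 - x*y + 2*x - y**5 - 2*y**4 - y**3 - y**2 - 1
  leading term x*y**2: subtract (y)·f_2 from 2*x*y**2 - x*y + 2*x - y**5 - 2*y**4 - y**3 - y**2 - 1 → -2*x*y + 2*x - y**5 - 2*y**4 + y**3 - 2*y - 1
  leading term x*y: subtract (-1)·f_2 from -2*x*y + 2*x - y**5 - 2*y**4 + y**3 - 2*y - 1 → -2*x - y**5 - 2*y**4 + y**3 - 2*y**2 + 2*y + 1
  leading term x: subtract (2)·g_3 from -2*x - y**5 - 2*y**4 + y**3 - 2*y**2 + 2*y + 1 → -y**5 + y**2 - y + 1
  leading term y**5: no divisor's leading term divides it; move -y**5 to the remainder.
  leading term y**2: no divisor's leading term divides it; move y**2 to the remainder.
  leading term y: no divisor's leading term divides it; move -y to the remainder.
  leading term 1: no divisor's leading term divides it; move 1 to the remainder.
  remainder -y**5 + y**2 - y + 1 ≠ 0; add g_4 = -y**5 + y**2 - y + 1 to the basis.

The other S-polynomials (S(f_2,g_3), S(f_1,g_4), S(f_2,g_4), S(g_3,g_4)) all reduce to 0 modulo the current basis, so we have a Gröbner basis.
Inter-reduce: drop elements whose leading term is divisible by another's, tail-reduce, and make monic.
Reduced Gröbner basis: {x + y**4 + 2*y**3 - y**2 + y, y**5 - y**2 + y - 1}.

Buchberger on the second generating set:
h_1 = -2*x**2 + 2*x*y**2 - x*y - 2*x + y**2 - 2*y + 1, LT = x**2.
h_2 = -2*x**2 + 2*x*y**2 + x + 2, LT = x**2.

S(h_1,h_2): lcm = x**2. S = -2*x*y - x + 2*y**2 + y - 2.
  leading term x*y: no divisor's leading term divides it; move -2*x*y to the remainder.
  leading term x: no divisor's leading term divides it; move -x to the remainder.
  leading term y**2: no divisor's leading term divides it; move 2*y**2 to the remainder.
  leading term y: no divisor's leading term divides it; move y to the remainder.
  leading term 1: no divisor's leading term divides it; move -2 to the remainder.
  remainder -2*x*y - x + 2*y**2 + y - 2 ≠ 0; add k_3 = -2*x*y - x + 2*y**2 + y - 2 to the basis.

S(h_1,k_3): lcm = x**2*y. S = 2*x**2 - x*y**3 - x*y**2 - x*y - x + 2*y**3 + y**2 + 2*y.
  leading term x**2: subtract (-1)·h_1 from 2*x**2 - x*y**3 - x*y**2 - x*y - x + 2*y**3 + y**2 + 2*y → -x*y**3 + x*y**2 - 2*x*y + 2*x + 2*y**3 + 2*y**2 + 1
  leading term x*y**3: subtract (-2*y**2)·k_3 from -x*y**3 + x*y**2 - 2*x*y + 2*x + 2*y**3 + 2*y**2 + 1 → -x*y**2 - 2*x*y + 2*x - y**4 - y**3 - 2*y**2 + 1
  leading term x*y**2: subtract (-2*y)·k_3 from -x*y**2 - 2*x*y + 2*x - y**4 - y**3 - 2*y**2 + 1 → x*y + 2*x - y**4 - 2*y**3 + y + 1
  leading term x*y: subtract (2)·k_3 from x*y + 2*x - y**4 - 2*y**3 + y + 1 → -x - y**4 - 2*y**3 + y**2 - y
  leading term x: no divisor's leading term divides it; move -x to the remainder.
  leading term y**4: no divisor's leading term divides it; move -y**4 to the remainder.
  leading term y**3: no divisor's leading term divides it; move -2*y**3 to the remainder.
  leading term y**2: no divisor's leading term divides it; move y**2 to the remainder.
  leading term y: no divisor's leading term divides it; move -y to the remainder.
  remainder -x - y**4 - 2*y**3 + y**2 - y ≠ 0; add k_4 = -x - y**4 - 2*y**3 + y**2 - y to the basis.

S(h_1,k_4): lcm = x**2. S = -x*y**4 - 2*x*y**3 + 2*x*y + x + 2*y**2 + y + 2.
  leading term x*y**4: subtract (-2*y**3)·k_3 from -x*y**4 - 2*x*y**3 + 2*x*y + x + 2*y**2 + y + 2 → x*y**3 + 2*x*y + x - y**5 + 2*y**4 + y**3 + 2*y**2 + y + 2
  leading term x*y**3: subtract (2*y**2)·k_3 from x*y**3 + 2*x*y + x - y**5 + 2*y**4 + y**3 + 2*y**2 + y + 2 → 2*x*y**2 + 2*x*y + x - y**5 - 2*y**4 - y**3 + y**2 + y + 2
  leading term x*y**2: subtract (-y)·k_3 from 2*x*y**2 + 2*x*y + x - y**5 - 2*y**4 - y**3 + y**2 + y + 2 → x*y + x - y**5 - 2*y**4 + y**3 + 2*y**2 - y + 2
  leading term x*y: subtract (2)·k_3 from x*y + x - y**5 - 2*y**4 + y**3 + 2*y**2 - y + 2 → -2*x - y**5 - 2*y**4 + y**3 - 2*y**2 + 2*y + 1
  leading term x: subtract (2)·k_4 from -2*x - y**5 - 2*y**4 + y**3 - 2*y**2 + 2*y + 1 → -y**5 + y**2 - y + 1
  leading term y**5: no divisor's leading term divides it; move -y**5 to the remainder.
  leading term y**2: no divisor's leading term divides it; move y**2 to the remainder.
  leading term y: no divisor's leading term divides it; move -y to the remainder.
  leading term 1: no divisor's leading term divides it; move 1 to the remainder.
  remainder -y**5 + y**2 - y + 1 ≠ 0; add k_5 = -y**5 + y**2 - y + 1 to the basis.

The other S-polynomials (S(h_2,k_3), S(h_2,k_4), S(k_3,k_4), S(h_1,k_5), S(h_2,k_5), S(k_3,k_5), S(k_4,k_5)) all reduce to 0 modulo the current basis, so we have a Gröbner basis.
Inter-reduce: drop elements whose leading term is divisible by another's, tail-reduce, and make monic.
Reduced Gröbner basis: {x + y**4 + 2*y**3 - y**2 + y, y**5 - y**2 + y - 1}.

These coincide, so the ideals are equal.

Yes, the ideals are equal.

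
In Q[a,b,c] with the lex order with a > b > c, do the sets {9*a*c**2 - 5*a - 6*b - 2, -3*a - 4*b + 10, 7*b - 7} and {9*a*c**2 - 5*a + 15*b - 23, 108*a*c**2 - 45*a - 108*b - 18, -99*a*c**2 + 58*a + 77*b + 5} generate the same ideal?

Yes, the ideals are equal.

For a fixed monomial order, each ideal has a unique reduced Gröbner basis; comparing bases decides equality.
Buchberger on the first generating set:
f_1 = 9*a*c**2 - 5*a - 6*b - 2, LT = a*c**2.
f_2 = -3*a - 4*b + 10, LT = a.
f_3 = 7*b - 7, LT = b.

S(f_1,f_2): lcm = a*c**2. S = -5/9*a - 4/3*b*c**2 - 2/3*b + 10/3*c**2 - 2/9.
  leading term a: subtract (5/27)·f_2 from -5/9*a - 4/3*b*c**2 - 2/3*b + 10/3*c**2 - 2/9 → -4/3*b*c**2 + 2/27*b + 10/3*c**2 - 56/27
  leading term b*c**2: subtract (-4/21*c**2)·f_3 from -4/3*b*c**2 + 2/27*b + 10/3*c**2 - 56/27 → 2/27*b + 2*c**2 - 56/27
  leading term b: subtract (2/189)·f_3 from 2/27*b + 2*c**2 - 56/27 → 2*c**2 - 2
  leading term c**2: no divisor's leading term divides it; move 2*c**2 to the remainder.
  leading term 1: no divisor's leading term divides it; move -2 to the remainder.
  remainder 2*c**2 - 2 ≠ 0; add g_4 = 2*c**2 - 2 to the basis.

The other S-polynomials (S(f_1,f_3), S(f_2,f_3), S(f_1,g_4), S(f_2,g_4), S(f_3,g_4)) all reduce to 0 modulo the current basis, so we have a Gröbner basis.
Inter-reduce: drop elements whose leading term is divisible by another's, tail-reduce, and make monic.
Reduced Gröbner basis: {a - 2, b - 1, c**2 - 1}.

Buchberger on the second generating set:
h_1 = 9*a*c**2 - 5*a + 15*b - 23, LT = a*c**2.
h_2 = 108*a*c**2 - 45*a - 108*b - 18, LT = a*c**2.
h_3 = -99*a*c**2 + 58*a + 77*b + 5, LT = a*c**2.

S(h_1,h_2): lcm = a*c**2. S = -5/36*a + 8/3*b - 43/18.
  leading term a: no divisor's leading term divides it; move -5/36*a to the remainder.
  leading term b: no divisor's leading term divides it; move 8/3*b to the remainder.
  leading term 1: no divisor's leading term divides it; move -43/18 to the remainder.
  remainder -5/36*a + 8/3*b - 43/18 ≠ 0; add k_4 = -5/36*a + 8/3*b - 43/18 to the basis.

S(h_1,h_3): lcm = a*c**2. S = 1/33*a + 22/9*b - 248/99.
  leading term a: subtract (-12/55)·k_4 from 1/33*a + 22/9*b - 248/99 → 1498/495*b - 1498/495
  leading term b: no divisor's leading term divides it; move 1498/495*b to the remainder.
  leading term 1: no divisor's leading term divides it; move -1498/495 to the remainder.
  remainder 1498/495*b - 1498/495 ≠ 0; add k_5 = 1498/495*b - 1498/495 to the basis.

S(h_1,k_4): lcm = a*c**2. S = -5/9*a + 96/5*b*c**2 + 5/3*b - 86/5*c**2 - 23/9.
  leading term a: subtract (4)·k_4 from -5/9*a + 96/5*b*c**2 + 5/3*b - 86/5*c**2 - 23/9 → 96/5*b*c**2 - 9*b - 86/5*c**2 + 7
  leading term b*c**2: subtract (4752/749*c**2)·k_5 from 96/5*b*c**2 - 9*b - 86/5*c**2 + 7 → -9*b + 2*c**2 + 7
  leading term b: subtract (-4455/1498)·k_5 from -9*b + 2*c**2 + 7 → 2*c**2 - 2
  leading term c**2: no divisor's leading term divides it; move 2*c**2 to the remainder.
  leading term 1: no divisor's leading term divides it; move -2 to the remainder.
  remainder 2*c**2 - 2 ≠ 0; add k_6 = 2*c**2 - 2 to the basis.

The other S-polynomials (S(h_2,h_3), S(h_2,k_4), S(h_3,k_4), S(h_1,k_5), S(h_2,k_5), S(h_3,k_5), S(k_4,k_5), S(h_1,k_6), S(h_2,k_6), S(h_3,k_6), S(k_4,k_6), S(k_5,k_6)) all reduce to 0 modulo the current basis, so we have a Gröbner basis.
Inter-reduce: drop elements whose leading term is divisible by another's, tail-reduce, and make monic.
Reduced Gröbner basis: {a - 2, b - 1, c**2 - 1}.

The two bases agree; hence the ideals are identical.
The same test decides containment: I ⊆ J iff every generator of I reduces to 0 modulo a Gröbner basis of J.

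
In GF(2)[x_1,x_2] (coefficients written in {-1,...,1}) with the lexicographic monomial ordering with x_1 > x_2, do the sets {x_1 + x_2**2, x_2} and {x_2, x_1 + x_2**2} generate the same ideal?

Yes, the ideals are equal.

For a fixed monomial order, each ideal has a unique reduced Gröbner basis; comparing bases decides equality.
Buchberger on the first generating set:
f_1 = x_1 + x_2**2, LT = x_1.
f_2 = x_2, LT = x_2.

The S-polynomials (S(f_1,f_2)) all reduce to 0 modulo the current basis, so we have a Gröbner basis.
Inter-reduce: drop elements whose leading term is divisible by another's, tail-reduce, and make monic.
Reduced Gröbner basis: {x_1, x_2}.

Buchberger on the second generating set:
h_1 = x_2, LT = x_2.
h_2 = x_1 + x_2**2, LT = x_1.

The S-polynomials (S(h_1,h_2)) all reduce to 0 modulo the current basis, so we have a Gröbner basis.
Inter-reduce: drop elements whose leading term is divisible by another's, tail-reduce, and make monic.
Reduced Gröbner basis: {x_1, x_2}.

These coincide, so the ideals are equal.
The choice of monomial ordering does not affect the verdict — as long as both bases are computed under the same ordering, their equality decides ideal equality.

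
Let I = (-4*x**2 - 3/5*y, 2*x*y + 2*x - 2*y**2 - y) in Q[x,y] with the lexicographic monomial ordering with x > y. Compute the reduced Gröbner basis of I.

This is the nonlinear analogue of row-reducing a linear system.

f_1 = -4*x**2 - 3/5*y, LT = x**2.
f_2 = 2*x*y + 2*x - 2*y**2 - y, LT = x*y.

S(f_1,f_2): lcm = x**2*y. S = -x**2 + x*y**2 + 1/2*x*y + 3/20*y**2.
  leading term x**2: subtract (1/4)·f_1 from -x**2 + x*y**2 + 1/2*x*y + 3/20*y**2 → x*y**2 + 1/2*x*y + 3/20*y**2 + 3/20*y
  leading term x*y**2: subtract (1/2*y)·f_2 from x*y**2 + 1/2*x*y + 3/20*y**2 + 3/20*y → -1/2*x*y + y**3 + 13/20*y**2 + 3/20*y
  leading term x*y: subtract (-1/4)·f_2 from -1/2*x*y + y**3 + 13/20*y**2 + 3/20*y → 1/2*x + y**3 + 3/20*y**2 - 1/10*y
  leading term x: no divisor's leading term divides it; move 1/2*x to the remainder.
  leading term y**3: no divisor's leading term divides it; move y**3 to the remainder.
  leading term y**2: no divisor's leading term divides it; move 3/20*y**2 to the remainder.
  leading term y: no divisor's leading term divides it; move -1/10*y to the remainder.
  remainder 1/2*x + y**3 + 3/20*y**2 - 1/10*y ≠ 0; add g_3 = 1/2*x + y**3 + 3/20*y**2 - 1/10*y to the basis.

S(f_1,g_3): lcm = x**2. S = -2*x*y**3 - 3/10*x*y**2 + 1/5*x*y + 3/20*y.
  leading term x*y**3: subtract (-y**2)·f_2 from -2*x*y**3 - 3/10*x*y**2 + 1/5*x*y + 3/20*y → 17/10*x*y**2 + 1/5*x*y - 2*y**4 - y**3 + 3/20*y
  leading term x*y**2: subtract (17/20*y)·f_2 from 17/10*x*y**2 + 1/5*x*y - 2*y**4 - y**3 + 3/20*y → -3/2*x*y - 2*y**4 + 7/10*y**3 + 17/20*y**2 + 3/20*y
  leading term x*y: subtract (-3/4)·f_2 from -3/2*x*y - 2*y**4 + 7/10*y**3 + 17/20*y**2 + 3/20*y → 3/2*x - 2*y**4 + 7/10*y**3 - 13/20*y**2 - 3/5*y
  leading term x: subtract (3)·g_3 from 3/2*x - 2*y**4 + 7/10*y**3 - 13/20*y**2 - 3/5*y → -2*y**4 - 23/10*y**3 - 11/10*y**2 - 3/10*y
  leading term y**4: no divisor's leading term divides it; move -2*y**4 to the remainder.
  leading term y**3: no divisor's leading term divides it; move -23/10*y**3 to the remainder.
  leading term y**2: no divisor's leading term divides it; move -11/10*y**2 to the remainder.
  leading term y: no divisor's leading term divides it; move -3/10*y to the remainder.
  remainder -2*y**4 - 23/10*y**3 - 11/10*y**2 - 3/10*y ≠ 0; add g_4 = -2*y**4 - 23/10*y**3 - 11/10*y**2 - 3/10*y to the basis.

S(f_2,g_3): lcm = x*y. S = x - 2*y**4 - 3/10*y**3 - 4/5*y**2 - 1/2*y.
  leading term x: subtract (2)·g_3 from x - 2*y**4 - 3/10*y**3 - 4/5*y**2 - 1/2*y → -2*y**4 - 23/10*y**3 - 11/10*y**2 - 3/10*y
  leading term y**4: subtract (1)·g_4 from -2*y**4 - 23/10*y**3 - 11/10*y**2 - 3/10*y → 0
  remainder 0.

S(f_1,g_4): leading monomials are coprime, so the S-polynomial reduces to 0 (Buchberger's first criterion).
S(f_2,g_4): lcm = x*y**4. S = -3/20*x*y**3 - 11/20*x*y**2 - 3/20*x*y - y**5 - 1/2*y**4.
  leading term x*y**3: subtract (-3/40*y**2)·f_2 from -3/20*x*y**3 - 11/20*x*y**2 - 3/20*x*y - y**5 - 1/2*y**4 → -2/5*x*y**2 - 3/20*x*y - y**5 - 13/20*y**4 - 3/40*y**3
  leading term x*y**2: subtract (-1/5*y)·f_2 from -2/5*x*y**2 - 3/20*x*y - y**5 - 13/20*y**4 - 3/40*y**3 → 1/4*x*y - y**5 - 13/20*y**4 - 19/40*y**3 - 1/5*y**2
  leading term x*y: subtract (1/8)·f_2 from 1/4*x*y - y**5 - 13/20*y**4 - 19/40*y**3 - 1/5*y**2 → -1/4*x - y**5 - 13/20*y**4 - 19/40*y**3 + 1/20*y**2 + 1/8*y
  leading term x: subtract (-1/2)·g_3 from -1/4*x - y**5 - 13/20*y**4 - 19/40*y**3 + 1/20*y**2 + 1/8*y → -y**5 - 13/20*y**4 + 1/40*y**3 + 1/8*y**2 + 3/40*y
  leading term y**5: subtract (1/2*y)·g_4 from -y**5 - 13/20*y**4 + 1/40*y**3 + 1/8*y**2 + 3/40*y → 1/2*y**4 + 23/40*y**3 + 11/40*y**2 + 3/40*y
  leading term y**4: subtract (-1/4)·g_4 from 1/2*y**4 + 23/40*y**3 + 11/40*y**2 + 3/40*y → 0
  remainder 0.

S(g_3,g_4): leading monomials are coprime, so the S-polynomial reduces to 0 (Buchberger's first criterion).
Every S-polynomial of the final basis reduces to 0, so we have a Gröbner basis.
Inter-reduce: drop elements whose leading term is divisible by another's, tail-reduce, and make monic.

G = {x + 2*y**3 + 3/10*y**2 - 1/5*y, y**4 + 23/20*y**3 + 11/20*y**2 + 3/20*y}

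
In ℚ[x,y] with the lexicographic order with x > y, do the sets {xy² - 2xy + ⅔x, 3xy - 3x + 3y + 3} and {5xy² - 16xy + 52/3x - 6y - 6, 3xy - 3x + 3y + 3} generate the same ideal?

Two ideals are equal iff their reduced Gröbner bases coincide (the reduced basis is unique for a fixed ordering).
Buchberger on the first generating set:
f_1 = xy² - 2xy + ⅔x, LT = xy².
f_2 = 3xy - 3x + 3y + 3, LT = xy.

S(f_1,f_2): lcm = xy². S = -xy + ⅔x - y² - y.
  leading term xy: subtract (-⅓)·f_2 from -xy + ⅔x - y² - y → -⅓x - y² + 1
  leading term x: no divisor's leading term divides it; move -⅓x to the remainder.
  leading term y²: no divisor's leading term divides it; move -y² to the remainder.
  leading term 1: no divisor's leading term divides it; move 1 to the remainder.
  remainder -⅓x - y² + 1 ≠ 0; add g_3 = -⅓x - y² + 1 to the basis.

S(f_1,g_3): lcm = xy². S = -2xy + ⅔x - 3y⁴ + 3y².
  leading term xy: subtract (-⅔)·f_2 from -2xy + ⅔x - 3y⁴ + 3y² → -4/3x - 3y⁴ + 3y² + 2y + 2
  leading term x: subtract (4)·g_3 from -4/3x - 3y⁴ + 3y² + 2y + 2 → -3y⁴ + 7y² + 2y - 2
  leading term y⁴: no divisor's leading term divides it; move -3y⁴ to the remainder.
  leading term y²: no divisor's leading term divides it; move 7y² to the remainder.
  leading term y: no divisor's leading term divides it; move 2y to the remainder.
  leading term 1: no divisor's leading term divides it; move -2 to the remainder.
  remainder -3y⁴ + 7y² + 2y - 2 ≠ 0; add g_4 = -3y⁴ + 7y² + 2y - 2 to the basis.

S(f_2,g_3): lcm = xy. S = -x - 3y³ + 4y + 1.
  leading term x: subtract (3)·g_3 from -x - 3y³ + 4y + 1 → -3y³ + 3y² + 4y - 2
  leading term y³: no divisor's leading term divides it; move -3y³ to the remainder.
  leading term y²: no divisor's leading term divides it; move 3y² to the remainder.
  leading term y: no divisor's leading term divides it; move 4y to the remainder.
  leading term 1: no divisor's leading term divides it; move -2 to the remainder.
  remainder -3y³ + 3y² + 4y - 2 ≠ 0; add g_5 = -3y³ + 3y² + 4y - 2 to the basis.

The other S-polynomials (S(f_1,g_4), S(f_2,g_4), S(g_3,g_4), S(f_1,g_5), S(f_2,g_5), S(g_3,g_5), S(g_4,g_5)) all reduce to 0 modulo the current basis, so we have a Gröbner basis.
Inter-reduce: drop elements whose leading term is divisible by another's, tail-reduce, and make monic.
Reduced Gröbner basis: {x + 3y² - 3, y³ - y² - 4/3y + ⅔}.

Buchberger on the second generating set:
h_1 = 5xy² - 16xy + 52/3x - 6y - 6, LT = xy².
h_2 = 3xy - 3x + 3y + 3, LT = xy.

S(h_1,h_2): lcm = xy². S = -11/5xy + 52/15x - y² - 11/5y - 6/5.
  leading term xy: subtract (-11/15)·h_2 from -11/5xy + 52/15x - y² - 11/5y - 6/5 → 19/15x - y² + 1
  leading term x: no divisor's leading term divides it; move 19/15x to the remainder.
  leading term y²: no divisor's leading term divides it; move -y² to the remainder.
  leading term 1: no divisor's leading term divides it; move 1 to the remainder.
  remainder 19/15x - y² + 1 ≠ 0; add k_3 = 19/15x - y² + 1 to the basis.

S(h_1,k_3): lcm = xy². S = -16/5xy + 52/15x + 15/19y⁴ - 15/19y² - 6/5y - 6/5.
  leading term xy: subtract (-16/15)·h_2 from -16/5xy + 52/15x + 15/19y⁴ - 15/19y² - 6/5y - 6/5 → 4/15x + 15/19y⁴ - 15/19y² + 2y + 2
  leading term x: subtract (4/19)·k_3 from 4/15x + 15/19y⁴ - 15/19y² + 2y + 2 → 15/19y⁴ - 11/19y² + 2y + 34/19
  leading term y⁴: no divisor's leading term divides it; move 15/19y⁴ to the remainder.
  leading term y²: no divisor's leading term divides it; move -11/19y² to the remainder.
  leading term y: no divisor's leading term divides it; move 2y to the remainder.
  leading term 1: no divisor's leading term divides it; move 34/19 to the remainder.
  remainder 15/19y⁴ - 11/19y² + 2y + 34/19 ≠ 0; add k_4 = 15/19y⁴ - 11/19y² + 2y + 34/19 to the basis.

S(h_2,k_3): lcm = xy. S = -x + 15/19y³ + 4/19y + 1.
  leading term x: subtract (-15/19)·k_3 from -x + 15/19y³ + 4/19y + 1 → 15/19y³ - 15/19y² + 4/19y + 34/19
  leading term y³: no divisor's leading term divides it; move 15/19y³ to the remainder.
  leading term y²: no divisor's leading term divides it; move -15/19y² to the remainder.
  leading term y: no divisor's leading term divides it; move 4/19y to the remainder.
  leading term 1: no divisor's leading term divides it; move 34/19 to the remainder.
  remainder 15/19y³ - 15/19y² + 4/19y + 34/19 ≠ 0; add k_5 = 15/19y³ - 15/19y² + 4/19y + 34/19 to the basis.

The other S-polynomials (S(h_1,k_4), S(h_2,k_4), S(k_3,k_4), S(h_1,k_5), S(h_2,k_5), S(k_3,k_5), S(k_4,k_5)) all reduce to 0 modulo the current basis, so we have a Gröbner basis.
Inter-reduce: drop elements whose leading term is divisible by another's, tail-reduce, and make monic.
Reduced Gröbner basis: {x - 15/19y² + 15/19, y³ - y² + 4/15y + 34/15}.

The bases are distinct; the ideals are different.

No, the ideals differ.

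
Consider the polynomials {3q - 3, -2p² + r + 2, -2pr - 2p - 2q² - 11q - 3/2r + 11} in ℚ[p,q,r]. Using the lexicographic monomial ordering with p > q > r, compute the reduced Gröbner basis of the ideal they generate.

G = {p + 2r² + 15/4r + 1, q - 1, r³ + 23/8r² + 2r}

f_1 = 3q - 3, LT = q.
f_2 = -2p² + r + 2, LT = p².
f_3 = -2pr - 2p - 2q² - 11q - 3/2r + 11, LT = pr.

S(f_2,f_3): lcm = p²r. S = -p² - pq² - 11/2pq - ¾pr + 11/2p - ½r² - r.
  leading term p²: subtract (½)·f_2 from -p² - pq² - 11/2pq - ¾pr + 11/2p - ½r² - r → -pq² - 11/2pq - ¾pr + 11/2p - ½r² - 3/2r - 1
  leading term pq²: subtract (-⅓pq)·f_1 from -pq² - 11/2pq - ¾pr + 11/2p - ½r² - 3/2r - 1 → -13/2pq - ¾pr + 11/2p - ½r² - 3/2r - 1
  leading term pq: subtract (-13/6p)·f_1 from -13/2pq - ¾pr + 11/2p - ½r² - 3/2r - 1 → -¾pr - p - ½r² - 3/2r - 1
  leading term pr: subtract (⅜)·f_3 from -¾pr - p - ½r² - 3/2r - 1 → -¼p + ¾q² + 33/8q - ½r² - 15/16r - 41/8
  leading term p: no divisor's leading term divides it; move -¼p to the remainder.
  leading term q²: subtract (¼q)·f_1 from ¾q² + 33/8q - ½r² - 15/16r - 41/8 → 39/8q - ½r² - 15/16r - 41/8
  leading term q: subtract (13/8)·f_1 from 39/8q - ½r² - 15/16r - 41/8 → -½r² - 15/16r - ¼
  leading term r²: no divisor's leading term divides it; move -½r² to the remainder.
  leading term r: no divisor's leading term divides it; move -15/16r to the remainder.
  leading term 1: no divisor's leading term divides it; move -¼ to the remainder.
  remainder -¼p - ½r² - 15/16r - ¼ ≠ 0; add g_4 = -¼p - ½r² - 15/16r - ¼ to the basis.

S(f_3,g_4): lcm = pr. S = p + q² + 11/2q - 2r³ - 15/4r² - ¼r - 11/2.
  leading term p: subtract (-4)·g_4 from p + q² + 11/2q - 2r³ - 15/4r² - ¼r - 11/2 → q² + 11/2q - 2r³ - 23/4r² - 4r - 13/2
  leading term q²: subtract (⅓q)·f_1 from q² + 11/2q - 2r³ - 23/4r² - 4r - 13/2 → 13/2q - 2r³ - 23/4r² - 4r - 13/2
  leading term q: subtract (13/6)·f_1 from 13/2q - 2r³ - 23/4r² - 4r - 13/2 → -2r³ - 23/4r² - 4r
  leading term r³: no divisor's leading term divides it; move -2r³ to the remainder.
  leading term r²: no divisor's leading term divides it; move -23/4r² to the remainder.
  leading term r: no divisor's leading term divides it; move -4r to the remainder.
  remainder -2r³ - 23/4r² - 4r ≠ 0; add g_5 = -2r³ - 23/4r² - 4r to the basis.

The other S-polynomials (S(f_1,f_2), S(f_1,f_3), S(f_1,g_4), S(f_2,g_4), S(f_1,g_5), S(f_2,g_5), S(f_3,g_5), S(g_4,g_5)) all reduce to 0 modulo the current basis, so we have a Gröbner basis.
Inter-reduce: drop elements whose leading term is divisible by another's, tail-reduce, and make monic.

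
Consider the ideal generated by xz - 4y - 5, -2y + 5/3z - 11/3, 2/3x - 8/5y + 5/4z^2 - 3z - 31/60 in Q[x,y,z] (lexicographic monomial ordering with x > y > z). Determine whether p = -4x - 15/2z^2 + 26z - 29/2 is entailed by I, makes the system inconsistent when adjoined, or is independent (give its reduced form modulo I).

First compute the reduced Gröbner basis of I by Buchberger's algorithm.
f_1 = xz - 4y - 5, LT = xz.
f_2 = -2y + 5/3z - 11/3, LT = y.
f_3 = 2/3x - 8/5y + 5/4z^2 - 3z - 31/60, LT = x.

S(f_1,f_3): lcm = xz. S = 12/5yz - 4y - 15/8z^3 + 9/2z^2 + 31/40z - 5.
  leading term yz: subtract (-6/5z)·f_2 from 12/5yz - 4y - 15/8z^3 + 9/2z^2 + 31/40z - 5 → -4y - 15/8z^3 + 13/2z^2 - 29/8z - 5
  leading term y: subtract (2)·f_2 from -4y - 15/8z^3 + 13/2z^2 - 29/8z - 5 → -15/8z^3 + 13/2z^2 - 167/24z + 7/3
  leading term z^3: no divisor's leading term divides it; move -15/8z^3 to the remainder.
  leading term z^2: no divisor's leading term divides it; move 13/2z^2 to the remainder.
  leading term z: no divisor's leading term divides it; move -167/24z to the remainder.
  leading term 1: no divisor's leading term divides it; move 7/3 to the remainder.
  remainder -15/8z^3 + 13/2z^2 - 167/24z + 7/3 ≠ 0; add h_4 = -15/8z^3 + 13/2z^2 - 167/24z + 7/3 to the basis.

The other S-polynomials (S(f_1,f_2), S(f_2,f_3), S(f_1,h_4), S(f_2,h_4), S(f_3,h_4)) all reduce to 0 modulo the current basis, so we have a Gröbner basis.
Inter-reduce: drop elements whose leading term is divisible by another's, tail-reduce, and make monic.
Reduced Gröbner basis: {x + 15/8z^2 - 13/2z + 29/8, y - 5/6z + 11/6, z^3 - 52/15z^2 + 167/45z - 56/45}.
Label its elements g_1 = x + 15/8z^2 - 13/2z + 29/8, g_2 = y - 5/6z + 11/6, g_3 = z^3 - 52/15z^2 + 167/45z - 56/45.

Reduce p = -4x - 15/2z^2 + 26z - 29/2 modulo G:
  leading term x: subtract (-4)·g_1 from -4x - 15/2z^2 + 26z - 29/2 → 0
  normal form = 0.
Since the normal form is 0, p ∈ I.

-4x - 15/2z^2 + 26z - 29/2 lies in I (it reduces to 0).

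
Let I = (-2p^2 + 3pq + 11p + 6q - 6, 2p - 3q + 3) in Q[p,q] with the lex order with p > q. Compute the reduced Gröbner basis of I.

This is the nonlinear analogue of row-reducing a linear system.

f_1 = -2p^2 + 3pq + 11p + 6q - 6, LT = p^2.
f_2 = 2p - 3q + 3, LT = p.

S(f_1,f_2): lcm = p^2. S = -7p - 3q + 3.
  leading term p: subtract (-7/2)·f_2 from -7p - 3q + 3 → -27/2q + 27/2
  leading term q: no divisor's leading term divides it; move -27/2q to the remainder.
  leading term 1: no divisor's leading term divides it; move 27/2 to the remainder.
  remainder -27/2q + 27/2 ≠ 0; add g_3 = -27/2q + 27/2 to the basis.

The other S-polynomials (S(f_1,g_3), S(f_2,g_3)) all reduce to 0 modulo the current basis, so we have a Gröbner basis.
Inter-reduce: drop elements whose leading term is divisible by another's, tail-reduce, and make monic.

G = {p, q - 1}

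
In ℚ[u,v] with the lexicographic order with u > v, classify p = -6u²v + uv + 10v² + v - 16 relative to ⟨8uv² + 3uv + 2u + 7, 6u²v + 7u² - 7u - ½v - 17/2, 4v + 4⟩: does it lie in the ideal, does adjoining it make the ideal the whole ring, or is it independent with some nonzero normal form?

-6u²v + uv + 10v² + v - 16 lies in I (it reduces to 0).

First compute the reduced Gröbner basis of I by Buchberger's algorithm.
f_1 = 8uv² + 3uv + 2u + 7, LT = uv².
f_2 = 6u²v + 7u² - 7u - ½v - 17/2, LT = u²v.
f_3 = 4v + 4, LT = v.

S(f_1,f_2): lcm = u²v². S = -19/24u²v + ¼u² + 7/6uv + ⅞u + 1/12v² + 17/12v.
  reduce S modulo (f_1, f_2, f_3):
  remainder 169/144u² - 175/144u - 43/18 ≠ 0; add h_4 = 169/144u² - 175/144u - 43/18 to the basis.

S(f_1,f_3): lcm = uv². S = -⅝uv + ¼u + ⅞.
  reduce S modulo (f_1, f_2, f_3, h_4):
  remainder ⅞u + ⅞ ≠ 0; add h_5 = ⅞u + ⅞ to the basis.

The other S-polynomials (S(f_2,f_3), S(f_1,h_4), S(f_2,h_4), S(f_3,h_4), S(f_1,h_5), S(f_2,h_5), S(f_3,h_5), S(h_4,h_5)) all reduce to 0 modulo the current basis, so we have a Gröbner basis.
Inter-reduce: drop elements whose leading term is divisible by another's, tail-reduce, and make monic.
Reduced Gröbner basis: {u + 1, v + 1}.
Label its elements g_1 = u + 1, g_2 = v + 1.

Reduce p = -6u²v + uv + 10v² + v - 16 modulo G:
  leading term u²v: subtract (-6uv)·g_1 from -6u²v + uv + 10v² + v - 16 → 7uv + 10v² + v - 16
  leading term uv: subtract (7v)·g_1 from 7uv + 10v² + v - 16 → 10v² - 6v - 16
  leading term v²: subtract (10v)·g_2 from 10v² - 6v - 16 → -16v - 16
  leading term v: subtract (-16)·g_2 from -16v - 16 → 0
  normal form = 0.
Since the normal form is 0, p ∈ I.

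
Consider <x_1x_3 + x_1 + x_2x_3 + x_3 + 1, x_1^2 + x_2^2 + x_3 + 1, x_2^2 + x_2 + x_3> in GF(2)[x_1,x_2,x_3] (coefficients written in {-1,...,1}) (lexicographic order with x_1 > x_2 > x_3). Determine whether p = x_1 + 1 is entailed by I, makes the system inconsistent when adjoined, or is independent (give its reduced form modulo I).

First compute the reduced Gröbner basis of I by Buchberger's algorithm.
f_1 = x_1x_3 + x_1 + x_2x_3 + x_3 + 1, LT = x_1x_3.
f_2 = x_1^2 + x_2^2 + x_3 + 1, LT = x_1^2.
f_3 = x_2^2 + x_2 + x_3, LT = x_2^2.

S(f_1,f_2): lcm = x_1^2x_3. S = x_1^2 + x_1x_2x_3 + x_1x_3 + x_1 + x_2^2x_3 + x_3^2 + x_3.
  reduce S modulo (f_1, f_2, f_3):
  remainder x_1x_2 + x_3^2 ≠ 0; add h_4 = x_1x_2 + x_3^2 to the basis.

S(f_1,h_4): lcm = x_1x_2x_3. S = x_1x_2 + x_2^2x_3 + x_2x_3 + x_2 + x_3^3.
  reduce S modulo (f_1, f_2, f_3, h_4):
  remainder x_2 + x_3^3 ≠ 0; add h_5 = x_2 + x_3^3 to the basis.

S(f_2,h_4): lcm = x_1^2x_2. S = x_1x_3^2 + x_2^3 + x_2x_3 + x_2.
  reduce S modulo (f_1, f_2, f_3, h_4, h_5):
  remainder x_1 + x_3^5 + x_3^4 + x_3^2 + x_3 + 1 ≠ 0; add h_6 = x_1 + x_3^5 + x_3^4 + x_3^2 + x_3 + 1 to the basis.

S(f_3,h_5): lcm = x_2^2. S = x_2x_3^3 + x_2 + x_3.
  reduce S modulo (f_1, f_2, f_3, h_4, h_5, h_6):
  remainder x_3^6 + x_3^3 + x_3 ≠ 0; add h_7 = x_3^6 + x_3^3 + x_3 to the basis.

The other S-polynomials (S(f_1,f_3), S(f_2,f_3), S(f_3,h_4), S(f_1,h_5), S(f_2,h_5), S(h_4,h_5), S(f_1,h_6), S(f_2,h_6), S(f_3,h_6), S(h_4,h_6), S(h_5,h_6), S(f_1,h_7), S(f_2,h_7), S(f_3,h_7), S(h_4,h_7), S(h_5,h_7), S(h_6,h_7)) all reduce to 0 modulo the current basis, so we have a Gröbner basis.
Inter-reduce: drop elements whose leading term is divisible by another's, tail-reduce, and make monic.
Reduced Gröbner basis: {x_1 + x_3^5 + x_3^4 + x_3^2 + x_3 + 1, x_2 + x_3^3, x_3^6 + x_3^3 + x_3}.
Label its elements g_1 = x_1 + x_3^5 + x_3^4 + x_3^2 + x_3 + 1, g_2 = x_2 + x_3^3, g_3 = x_3^6 + x_3^3 + x_3.

Reduce p = x_1 + 1 modulo G:
  leading term x_1: subtract (1)·g_1 from x_1 + 1 → x_3^5 + x_3^4 + x_3^2 + x_3
  leading term x_3^5: no divisor's leading term divides it; move x_3^5 to the remainder.
  leading term x_3^4: no divisor's leading term divides it; move x_3^4 to the remainder.
  leading term x_3^2: no divisor's leading term divides it; move x_3^2 to the remainder.
  leading term x_3: no divisor's leading term divides it; move x_3 to the remainder.
  normal form = x_3^5 + x_3^4 + x_3^2 + x_3.
The normal form is nonzero, so p ∉ I. Since p minus its normal form lies in I, I + (p) = I + (r) where r = x_3^5 + x_3^4 + x_3^2 + x_3; decide whether this ideal is the whole ring.
Run Buchberger on G together with r (pairs among the g_i already reduce to 0 since G is a Gröbner basis):
g_1 = x_1 + x_3^5 + x_3^4 + x_3^2 + x_3 + 1, LT = x_1.
g_2 = x_2 + x_3^3, LT = x_2.
g_3 = x_3^6 + x_3^3 + x_3, LT = x_3^6.
r = x_3^5 + x_3^4 + x_3^2 + x_3, LT = x_3^5.

S(g_3,r): lcm = x_3^6. S = x_3^5 + x_3^2 + x_3.
  reduce S modulo (g_1, g_2, g_3, r):
  remainder x_3^4 ≠ 0; add m_5 = x_3^4 to the basis.

S(g_3,m_5): lcm = x_3^6. S = x_3^3 + x_3.
  reduce S modulo (g_1, g_2, g_3, r, m_5):
  remainder x_3^3 + x_3 ≠ 0; add m_6 = x_3^3 + x_3 to the basis.

S(r,m_5): lcm = x_3^5. S = x_3^4 + x_3^2 + x_3.
  reduce S modulo (g_1, g_2, g_3, r, m_5, m_6):
  remainder x_3^2 + x_3 ≠ 0; add m_7 = x_3^2 + x_3 to the basis.

S(r,m_6): lcm = x_3^5. S = x_3^4 + x_3^3 + x_3^2 + x_3.
  reduce S modulo (g_1, g_2, g_3, r, m_5, m_6, m_7):
  remainder x_3 ≠ 0; add m_8 = x_3 to the basis.

The other S-polynomials (S(g_1,g_2), S(g_1,g_3), S(g_1,r), S(g_2,g_3), S(g_2,r), S(g_1,m_5), S(g_2,m_5), S(g_1,m_6), S(g_2,m_6), S(g_3,m_6), S(m_5,m_6), S(g_1,m_7), S(g_2,m_7), S(g_3,m_7), S(r,m_7), S(m_5,m_7), S(m_6,m_7), S(g_1,m_8), S(g_2,m_8), S(g_3,m_8), S(r,m_8), S(m_5,m_8), S(m_6,m_8), S(m_7,m_8)) all reduce to 0 modulo the current basis, so we have a Gröbner basis.
Inter-reduce: drop elements whose leading term is divisible by another's, tail-reduce, and make monic.
Reduced Gröbner basis: {x_1 + 1, x_2, x_3}.
The reduced Gröbner basis of I + (p) is {x_1 + 1, x_2, x_3} ≠ {1}, a proper ideal, so the enlarged system stays consistent: p is independent of I, with normal form x_3^5 + x_3^4 + x_3^2 + x_3.

x_1 + 1 is independent of I; its normal form modulo I is x_3^5 + x_3^4 + x_3^2 + x_3.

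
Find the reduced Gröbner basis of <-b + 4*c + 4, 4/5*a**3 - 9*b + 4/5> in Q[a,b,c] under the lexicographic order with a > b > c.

G = {a**3 - 45*c - 44, b - 4*c - 4}

f_1 = -b + 4*c + 4, LT = b.
f_2 = 4/5*a**3 - 9*b + 4/5, LT = a**3.

The S-polynomials (S(f_1,f_2)) all reduce to 0 modulo the current basis, so we have a Gröbner basis.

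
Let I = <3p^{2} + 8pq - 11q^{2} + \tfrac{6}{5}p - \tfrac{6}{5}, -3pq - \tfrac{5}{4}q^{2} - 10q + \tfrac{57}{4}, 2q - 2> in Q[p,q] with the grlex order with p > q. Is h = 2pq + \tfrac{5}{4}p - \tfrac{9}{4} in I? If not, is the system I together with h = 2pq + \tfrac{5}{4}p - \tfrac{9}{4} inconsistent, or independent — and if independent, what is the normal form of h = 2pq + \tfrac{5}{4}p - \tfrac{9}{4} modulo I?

Adjoining 2pq + \tfrac{5}{4}p - \tfrac{9}{4} makes the ideal the whole ring: the system is inconsistent.

First compute the reduced Gröbner basis of I by Buchberger's algorithm.
f_1 = 3p^{2} + 8pq - 11q^{2} + \tfrac{6}{5}p - \tfrac{6}{5}, LT = p^{2}.
f_2 = -3pq - \tfrac{5}{4}q^{2} - 10q + \tfrac{57}{4}, LT = pq.
f_3 = 2q - 2, LT = q.

S(f_1,f_2): lcm = p^{2}q. S = \tfrac{9}{4}pq^{2} - \tfrac{11}{3}q^{3} - \tfrac{44}{15}pq + \tfrac{19}{4}p - \tfrac{2}{5}q.
  leading term pq^{2}: subtract (-\tfrac{3}{4}q)·f_2 from \tfrac{9}{4}pq^{2} - \tfrac{11}{3}q^{3} - \tfrac{44}{15}pq + \tfrac{19}{4}p - \tfrac{2}{5}q → -\tfrac{221}{48}q^{3} - \tfrac{44}{15}pq - \tfrac{15}{2}q^{2} + \tfrac{19}{4}p + \tfrac{823}{80}q
  leading term q^{3}: subtract (-\tfrac{221}{96}q^{2})·f_3 from -\tfrac{221}{48}q^{3} - \tfrac{44}{15}pq - \tfrac{15}{2}q^{2} + \tfrac{19}{4}p + \tfrac{823}{80}q → -\tfrac{44}{15}pq - \tfrac{581}{48}q^{2} + \tfrac{19}{4}p + \tfrac{823}{80}q
  leading term pq: subtract (\tfrac{44}{45})·f_2 from -\tfrac{44}{15}pq - \tfrac{581}{48}q^{2} + \tfrac{19}{4}p + \tfrac{823}{80}q → -\tfrac{1567}{144}q^{2} + \tfrac{19}{4}p + \tfrac{14447}{720}q - \tfrac{209}{15}
  leading term q^{2}: subtract (-\tfrac{1567}{288}q)·f_3 from -\tfrac{1567}{144}q^{2} + \tfrac{19}{4}p + \tfrac{14447}{720}q - \tfrac{209}{15} → \tfrac{19}{4}p + \tfrac{551}{60}q - \tfrac{209}{15}
  leading term p: no divisor's leading term divides it; move \tfrac{19}{4}p to the remainder.
  leading term q: subtract (\tfrac{551}{120})·f_3 from \tfrac{551}{60}q - \tfrac{209}{15} → -\tfrac{19}{4}
  leading term 1: no divisor's leading term divides it; move -\tfrac{19}{4} to the remainder.
  remainder \tfrac{19}{4}p - \tfrac{19}{4} ≠ 0; add k_4 = \tfrac{19}{4}p - \tfrac{19}{4} to the basis.

The other S-polynomials (S(f_1,f_3), S(f_2,f_3), S(f_1,k_4), S(f_2,k_4), S(f_3,k_4)) all reduce to 0 modulo the current basis, so we have a Gröbner basis.
Inter-reduce: drop elements whose leading term is divisible by another's, tail-reduce, and make monic.
Reduced Gröbner basis: {p - 1, q - 1}.
Label its elements g_1 = p - 1, g_2 = q - 1.

Reduce h = 2pq + \tfrac{5}{4}p - \tfrac{9}{4} modulo G:
  leading term pq: subtract (2q)·g_1 from 2pq + \tfrac{5}{4}p - \tfrac{9}{4} → \tfrac{5}{4}p + 2q - \tfrac{9}{4}
  leading term p: subtract (\tfrac{5}{4})·g_1 from \tfrac{5}{4}p + 2q - \tfrac{9}{4} → 2q - 1
  leading term q: subtract (2)·g_2 from 2q - 1 → 1
  leading term 1: no divisor's leading term divides it; move 1 to the remainder.
  normal form = 1.
The normal form is nonzero, so h ∉ I. Since h minus its normal form lies in I, I + (h) = I + (r) where r = 1; decide whether this ideal is the whole ring.
Here r = 1 is a nonzero constant, hence a unit: 1 ∈ I + (h), the Gröbner basis of I + (h) is {1}, and the enlarged system has no common solution — adjoining h is inconsistent.

The remainder on division by a Gröbner basis is unique — it is the normal form.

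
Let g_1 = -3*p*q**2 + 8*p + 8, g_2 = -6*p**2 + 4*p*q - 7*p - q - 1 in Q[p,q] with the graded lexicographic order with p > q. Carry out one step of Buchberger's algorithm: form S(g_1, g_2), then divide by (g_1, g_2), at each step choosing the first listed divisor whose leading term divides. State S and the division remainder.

S(g_1, g_2) = 2/3*p*q**3 - 7/6*p*q**2 - 1/6*q**3 - 8/3*p**2 - 1/6*q**2 - 8/3*p; remainder on division = -1/6*q**3 - 1/6*q**2 - 8/3*p + 20/9*q - 8/3.

lcm(LM(g_1), LM(g_2)) = p**2*q**2.
S = (lcm/LT(g_1))·g_1 − (lcm/LT(g_2))·g_2 = 2/3*p*q**3 - 7/6*p*q**2 - 1/6*q**3 - 8/3*p**2 - 1/6*q**2 - 8/3*p.
Reduce S modulo (g_1, g_2) in that order:
  leading term p*q**3: subtract (-2/9*q)·g_1 from 2/3*p*q**3 - 7/6*p*q**2 - 1/6*q**3 - 8/3*p**2 - 1/6*q**2 - 8/3*p → -7/6*p*q**2 - 1/6*q**3 - 8/3*p**2 + 16/9*p*q - 1/6*q**2 - 8/3*p + 16/9*q
  leading term p*q**2: subtract (7/18)·g_1 from -7/6*p*q**2 - 1/6*q**3 - 8/3*p**2 + 16/9*p*q - 1/6*q**2 - 8/3*p + 16/9*q → -1/6*q**3 - 8/3*p**2 + 16/9*p*q - 1/6*q**2 - 52/9*p + 16/9*q - 28/9
  leading term q**3: no divisor's leading term divides it; move -1/6*q**3 to the remainder.
  leading term p**2: subtract (4/9)·g_2 from -8/3*p**2 + 16/9*p*q - 1/6*q**2 - 52/9*p + 16/9*q - 28/9 → -1/6*q**2 - 8/3*p + 20/9*q - 8/3
  leading term q**2: no divisor's leading term divides it; move -1/6*q**2 to the remainder.
  leading term p: no divisor's leading term divides it; move -8/3*p to the remainder.
  leading term q: no divisor's leading term divides it; move 20/9*q to the remainder.
  leading term 1: no divisor's leading term divides it; move -8/3 to the remainder.
The remainder -1/6*q**3 - 1/6*q**2 - 8/3*p + 20/9*q - 8/3 is nonzero, so it would be added as the next basis element.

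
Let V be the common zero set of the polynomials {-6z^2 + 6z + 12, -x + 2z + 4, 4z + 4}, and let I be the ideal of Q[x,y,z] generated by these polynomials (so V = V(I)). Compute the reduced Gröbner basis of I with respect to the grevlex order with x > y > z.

G = {x - 2, z + 1}

f_1 = -6z^2 + 6z + 12, LT = z^2.
f_2 = -x + 2z + 4, LT = x.
f_3 = 4z + 4, LT = z.

The S-polynomials (S(f_1,f_2), S(f_1,f_3), S(f_2,f_3)) all reduce to 0 modulo the current basis, so we have a Gröbner basis.
Inter-reduce: drop elements whose leading term is divisible by another's, tail-reduce, and make monic.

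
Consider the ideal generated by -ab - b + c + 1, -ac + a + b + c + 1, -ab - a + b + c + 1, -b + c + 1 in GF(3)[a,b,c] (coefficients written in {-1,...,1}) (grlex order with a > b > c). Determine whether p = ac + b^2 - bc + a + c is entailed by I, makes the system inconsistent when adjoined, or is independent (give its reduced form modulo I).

First compute the reduced Gröbner basis of I by Buchberger's algorithm.
f_1 = -ab - b + c + 1, LT = ab.
f_2 = -ac + a + b + c + 1, LT = ac.
f_3 = -ab - a + b + c + 1, LT = ab.
f_4 = -b + c + 1, LT = b.

S(f_1,f_2): lcm = abc. S = ab + b^2 - bc - c^2 + b - c.
  leading term ab: subtract (-1)·f_1 from ab + b^2 - bc - c^2 + b - c → b^2 - bc - c^2 + 1
  leading term b^2: subtract (-b)·f_4 from b^2 - bc - c^2 + 1 → -c^2 + b + 1
  leading term c^2: no divisor's leading term divides it; move -c^2 to the remainder.
  leading term b: subtract (-1)·f_4 from b + 1 → c - 1
  leading term c: no divisor's leading term divides it; move c to the remainder.
  leading term 1: no divisor's leading term divides it; move -1 to the remainder.
  remainder -c^2 + c - 1 ≠ 0; add h_5 = -c^2 + c - 1 to the basis.

S(f_1,f_3): lcm = ab. S = -a - b.
  leading term a: no divisor's leading term divides it; move -a to the remainder.
  leading term b: subtract (1)·f_4 from -b → -c - 1
  leading term c: no divisor's leading term divides it; move -c to the remainder.
  leading term 1: no divisor's leading term divides it; move -1 to the remainder.
  remainder -a - c - 1 ≠ 0; add h_6 = -a - c - 1 to the basis.

S(f_1,f_4): lcm = ab. S = ac + a + b - c - 1.
  leading term ac: subtract (-1)·f_2 from ac + a + b - c - 1 → -a - b
  leading term a: subtract (1)·h_6 from -a - b → -b + c + 1
  leading term b: subtract (1)·f_4 from -b + c + 1 → 0
  remainder 0.

S(f_2,f_3): lcm = abc. S = -ab - ac - b^2 + c^2 - b + c.
  leading term ab: subtract (1)·f_1 from -ab - ac - b^2 + c^2 - b + c → -ac - b^2 + c^2 - 1
  leading term ac: subtract (1)·f_2 from -ac - b^2 + c^2 - 1 → -b^2 + c^2 - a - b - c + 1
  leading term b^2: subtract (b)·f_4 from -b^2 + c^2 - a - b - c + 1 → -bc + c^2 - a + b - c + 1
  leading term bc: subtract (c)·f_4 from -bc + c^2 - a + b - c + 1 → -a + b + c + 1
  leading term a: subtract (1)·h_6 from -a + b + c + 1 → b - c - 1
  leading term b: subtract (-1)·f_4 from b - c - 1 → 0
  remainder 0.

S(f_2,f_4): leading monomials are coprime, so the S-polynomial reduces to 0 (Buchberger's first criterion).
S(f_3,f_4): lcm = ab. S = ac - a - b - c - 1.
  leading term ac: subtract (-1)·f_2 from ac - a - b - c - 1 → 0
  remainder 0.

S(f_1,h_5): leading monomials are coprime, so the S-polynomial reduces to 0 (Buchberger's first criterion).
S(f_2,h_5): lcm = ac^2. S = -bc - c^2 - a - c.
  leading term bc: subtract (c)·f_4 from -bc - c^2 - a - c → c^2 - a + c
  leading term c^2: subtract (-1)·h_5 from c^2 - a + c → -a - c - 1
  leading term a: subtract (1)·h_6 from -a - c - 1 → 0
  remainder 0.

S(f_3,h_5): leading monomials are coprime, so the S-polynomial reduces to 0 (Buchberger's first criterion).
S(f_4,h_5): leading monomials are coprime, so the S-polynomial reduces to 0 (Buchberger's first criterion).
S(f_1,h_6): lcm = ab. S = -bc - c - 1.
  leading term bc: subtract (c)·f_4 from -bc - c - 1 → -c^2 + c - 1
  leading term c^2: subtract (1)·h_5 from -c^2 + c - 1 → 0
  remainder 0.

S(f_2,h_6): lcm = ac. S = -c^2 - a - b + c - 1.
  leading term c^2: subtract (1)·h_5 from -c^2 - a - b + c - 1 → -a - b
  leading term a: subtract (1)·h_6 from -a - b → -b + c + 1
  leading term b: subtract (1)·f_4 from -b + c + 1 → 0
  remainder 0.

S(f_3,h_6): lcm = ab. S = -bc + a + b - c - 1.
  leading term bc: subtract (c)·f_4 from -bc + a + b - c - 1 → -c^2 + a + b + c - 1
  leading term c^2: subtract (1)·h_5 from -c^2 + a + b + c - 1 → a + b
  leading term a: subtract (-1)·h_6 from a + b → b - c - 1
  leading term b: subtract (-1)·f_4 from b - c - 1 → 0
  remainder 0.

S(f_4,h_6): leading monomials are coprime, so the S-polynomial reduces to 0 (Buchberger's first criterion).
S(h_5,h_6): leading monomials are coprime, so the S-polynomial reduces to 0 (Buchberger's first criterion).
Every S-polynomial of the final basis reduces to 0, so we have a Gröbner basis.
Inter-reduce: drop elements whose leading term is divisible by another's, tail-reduce, and make monic.
Reduced Gröbner basis: {c^2 - c + 1, a + c + 1, b - c - 1}.
Label its elements g_1 = c^2 - c + 1, g_2 = a + c + 1, g_3 = b - c - 1.

Reduce p = ac + b^2 - bc + a + c modulo G:
  leading term ac: subtract (c)·g_2 from ac + b^2 - bc + a + c → b^2 - bc - c^2 + a
  leading term b^2: subtract (b)·g_3 from b^2 - bc - c^2 + a → -c^2 + a + b
  leading term c^2: subtract (-1)·g_1 from -c^2 + a + b → a + b - c + 1
  leading term a: subtract (1)·g_2 from a + b - c + 1 → b + c
  leading term b: subtract (1)·g_3 from b + c → -c + 1
  leading term c: no divisor's leading term divides it; move -c to the remainder.
  leading term 1: no divisor's leading term divides it; move 1 to the remainder.
  normal form = -c + 1.
The normal form is nonzero, so p ∉ I. Since p minus its normal form lies in I, I + (p) = I + (r) where r = -c + 1; decide whether this ideal is the whole ring.
Run Buchberger on G together with r (pairs among the g_i already reduce to 0 since G is a Gröbner basis):
g_1 = c^2 - c + 1, LT = c^2.
g_2 = a + c + 1, LT = a.
g_3 = b - c - 1, LT = b.
r = -c + 1, LT = c.

S(g_1,g_2): leading monomials are coprime, so the S-polynomial reduces to 0 (Buchberger's first criterion).
S(g_1,g_3): leading monomials are coprime, so the S-polynomial reduces to 0 (Buchberger's first criterion).
S(g_1,r): lcm = c^2. S = 1.
  leading term 1: no divisor's leading term divides it; move 1 to the remainder.
  remainder 1 ≠ 0; add m_5 = 1 to the basis.

S(g_2,g_3): leading monomials are coprime, so the S-polynomial reduces to 0 (Buchberger's first criterion).
S(g_2,r): leading monomials are coprime, so the S-polynomial reduces to 0 (Buchberger's first criterion).
S(g_3,r): leading monomials are coprime, so the S-polynomial reduces to 0 (Buchberger's first criterion).
S(g_1,m_5): leading monomials are coprime, so the S-polynomial reduces to 0 (Buchberger's first criterion).
S(g_2,m_5): leading monomials are coprime, so the S-polynomial reduces to 0 (Buchberger's first criterion).
S(g_3,m_5): leading monomials are coprime, so the S-polynomial reduces to 0 (Buchberger's first criterion).
S(r,m_5): leading monomials are coprime, so the S-polynomial reduces to 0 (Buchberger's first criterion).
Every S-polynomial of the final basis reduces to 0, so we have a Gröbner basis.
Inter-reduce: drop elements whose leading term is divisible by another's, tail-reduce, and make monic.
Reduced Gröbner basis: {1}.
The reduced Gröbner basis of I + (p) is {1}: the ideal is the whole ring, so the enlarged system has no common solution — adjoining p is inconsistent.

The remainder on division by a Gröbner basis is unique — it is the normal form.

Adjoining ac + b^2 - bc + a + c makes the ideal the whole ring: the system is inconsistent.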